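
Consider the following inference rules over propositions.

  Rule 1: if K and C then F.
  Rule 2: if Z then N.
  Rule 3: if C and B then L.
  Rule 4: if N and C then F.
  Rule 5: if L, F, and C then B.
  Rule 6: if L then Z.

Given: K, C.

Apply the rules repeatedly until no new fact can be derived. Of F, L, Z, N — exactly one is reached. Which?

K and C hold, so F follows (Rule 1).
Z would need L (Rule 6), but L is never established. N would need Z (Rule 2), but Z is never established. L would need C and B (Rule 3), but B is never established.

F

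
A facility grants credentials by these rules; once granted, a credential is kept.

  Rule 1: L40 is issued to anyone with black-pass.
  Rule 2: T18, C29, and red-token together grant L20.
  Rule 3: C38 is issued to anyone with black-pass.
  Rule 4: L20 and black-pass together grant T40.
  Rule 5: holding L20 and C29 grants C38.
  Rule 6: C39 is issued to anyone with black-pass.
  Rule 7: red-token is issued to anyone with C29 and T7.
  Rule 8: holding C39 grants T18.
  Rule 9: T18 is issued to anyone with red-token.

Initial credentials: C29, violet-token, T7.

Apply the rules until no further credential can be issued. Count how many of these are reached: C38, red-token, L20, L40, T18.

4

Holding C29 and T7 grants red-token (Rule 7).
Holding red-token grants T18 (Rule 9).
Holding T18, C29, and red-token grants L20 (Rule 2).
Holding L20 and C29 grants C38 (Rule 5).
C38: reached.
red-token: reached.
L20: reached.
L40 would need black-pass (Rule 1), but black-pass is never granted.
T18: reached.
Reached: C38, red-token, L20, and T18 — 4 of the 5.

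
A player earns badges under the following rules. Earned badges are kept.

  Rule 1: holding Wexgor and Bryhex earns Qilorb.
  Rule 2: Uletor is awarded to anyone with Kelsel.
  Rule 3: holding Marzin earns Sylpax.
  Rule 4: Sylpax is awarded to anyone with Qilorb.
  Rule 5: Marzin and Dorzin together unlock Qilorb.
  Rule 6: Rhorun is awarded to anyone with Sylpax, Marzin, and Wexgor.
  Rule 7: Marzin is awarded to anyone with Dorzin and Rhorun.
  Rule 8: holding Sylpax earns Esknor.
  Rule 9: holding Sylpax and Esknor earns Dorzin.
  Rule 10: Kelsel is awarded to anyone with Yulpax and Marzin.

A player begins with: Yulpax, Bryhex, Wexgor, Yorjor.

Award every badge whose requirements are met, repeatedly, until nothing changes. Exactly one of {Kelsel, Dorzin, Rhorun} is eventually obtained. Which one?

With Wexgor and Bryhex, Qilorb is earned (Rule 1).
With Qilorb, Sylpax is earned (Rule 4).
With Sylpax, Esknor is earned (Rule 8).
With Sylpax and Esknor, Dorzin is earned (Rule 9).
Rhorun would need Sylpax, Marzin, and Wexgor (Rule 6), but Marzin is never earned. Kelsel would need Yulpax and Marzin (Rule 10), but Marzin is never earned.

Dorzin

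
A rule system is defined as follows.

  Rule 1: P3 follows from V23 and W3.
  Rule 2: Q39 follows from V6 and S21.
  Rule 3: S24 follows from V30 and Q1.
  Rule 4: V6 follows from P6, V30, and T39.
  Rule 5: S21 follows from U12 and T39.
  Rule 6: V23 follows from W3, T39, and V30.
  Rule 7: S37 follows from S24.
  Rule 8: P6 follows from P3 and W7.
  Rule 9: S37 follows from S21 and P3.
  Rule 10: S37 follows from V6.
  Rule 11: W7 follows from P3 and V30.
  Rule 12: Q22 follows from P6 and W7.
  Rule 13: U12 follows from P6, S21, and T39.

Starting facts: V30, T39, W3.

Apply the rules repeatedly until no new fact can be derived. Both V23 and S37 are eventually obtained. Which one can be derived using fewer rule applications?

V23: From W3, T39, and V30, Rule 6 gives V23. [1 rule application]
S37: W3, T39, and V30 hold, so V23 follows (Rule 6). V23 and W3 hold, so P3 follows (Rule 1). From P3 and V30, Rule 11 gives W7. From P3 and W7, Rule 8 gives P6. P6, V30, and T39 hold, so V6 follows (Rule 4). V6 holds, so S37 follows (Rule 10). [6 rule applications]
V23 needs fewer.

V23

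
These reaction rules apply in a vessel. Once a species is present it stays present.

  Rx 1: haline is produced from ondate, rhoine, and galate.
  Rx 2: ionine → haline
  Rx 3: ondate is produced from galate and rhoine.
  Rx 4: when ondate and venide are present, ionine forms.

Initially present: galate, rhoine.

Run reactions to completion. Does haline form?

Yes

galate and rhoine present → ondate forms (Rx 3).
ondate, rhoine, and galate present → haline forms (Rx 1).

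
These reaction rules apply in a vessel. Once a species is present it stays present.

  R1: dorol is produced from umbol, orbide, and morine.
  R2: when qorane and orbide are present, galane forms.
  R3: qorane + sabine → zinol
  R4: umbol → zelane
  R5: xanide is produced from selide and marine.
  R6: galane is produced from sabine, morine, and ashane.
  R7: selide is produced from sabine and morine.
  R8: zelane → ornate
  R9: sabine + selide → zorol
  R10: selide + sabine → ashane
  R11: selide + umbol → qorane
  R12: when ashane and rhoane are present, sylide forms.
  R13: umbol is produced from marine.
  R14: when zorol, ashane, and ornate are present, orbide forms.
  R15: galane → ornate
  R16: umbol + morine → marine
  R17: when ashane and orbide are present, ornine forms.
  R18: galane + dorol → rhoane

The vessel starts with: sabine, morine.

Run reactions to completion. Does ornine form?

Yes

sabine and morine present → selide forms (R7).
selide and sabine present → ashane forms (R10).
sabine and selide present → zorol forms (R9).
sabine, morine, and ashane present → galane forms (R6).
galane present → ornate forms (R15).
zorol, ashane, and ornate present → orbide forms (R14).
ashane and orbide present → ornine forms (R17).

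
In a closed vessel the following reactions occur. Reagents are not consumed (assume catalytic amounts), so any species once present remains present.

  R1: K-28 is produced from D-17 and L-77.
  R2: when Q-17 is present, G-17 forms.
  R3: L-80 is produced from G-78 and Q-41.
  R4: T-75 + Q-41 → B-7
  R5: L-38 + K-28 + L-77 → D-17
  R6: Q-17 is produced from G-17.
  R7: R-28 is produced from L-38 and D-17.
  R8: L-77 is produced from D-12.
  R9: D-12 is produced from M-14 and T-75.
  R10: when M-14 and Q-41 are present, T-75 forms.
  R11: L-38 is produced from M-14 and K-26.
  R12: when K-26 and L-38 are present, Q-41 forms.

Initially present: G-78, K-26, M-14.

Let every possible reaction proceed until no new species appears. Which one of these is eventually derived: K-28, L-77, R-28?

M-14 and K-26 present → L-38 forms (R11).
K-26 and L-38 present → Q-41 forms (R12).
M-14 and Q-41 present → T-75 forms (R10).
M-14 and T-75 present → D-12 forms (R9).
D-12 present → L-77 forms (R8).
K-28 would need D-17 and L-77 (R1), but D-17 never forms. R-28 would need L-38 and D-17 (R7), but D-17 never forms.

L-77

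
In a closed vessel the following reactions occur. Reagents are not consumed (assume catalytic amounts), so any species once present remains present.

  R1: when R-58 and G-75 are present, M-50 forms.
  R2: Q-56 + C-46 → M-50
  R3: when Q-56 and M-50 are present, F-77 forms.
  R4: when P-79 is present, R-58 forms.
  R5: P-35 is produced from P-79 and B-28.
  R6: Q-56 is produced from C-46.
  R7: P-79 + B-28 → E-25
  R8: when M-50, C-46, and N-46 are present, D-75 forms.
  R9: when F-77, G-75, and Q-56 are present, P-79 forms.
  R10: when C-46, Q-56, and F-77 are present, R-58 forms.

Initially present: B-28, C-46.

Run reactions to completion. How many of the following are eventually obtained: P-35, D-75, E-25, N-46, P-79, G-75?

0

P-35 would need P-79 and B-28 (R5), but P-79 never forms.
D-75 would need M-50, C-46, and N-46 (R8), but N-46 never forms.
E-25 would need P-79 and B-28 (R7), but P-79 never forms.
No rule produces N-46, and it is not given.
P-79 would need F-77, G-75, and Q-56 (R9), but G-75 never forms.
No rule produces G-75, and it is not given.
None of the 6 are reached.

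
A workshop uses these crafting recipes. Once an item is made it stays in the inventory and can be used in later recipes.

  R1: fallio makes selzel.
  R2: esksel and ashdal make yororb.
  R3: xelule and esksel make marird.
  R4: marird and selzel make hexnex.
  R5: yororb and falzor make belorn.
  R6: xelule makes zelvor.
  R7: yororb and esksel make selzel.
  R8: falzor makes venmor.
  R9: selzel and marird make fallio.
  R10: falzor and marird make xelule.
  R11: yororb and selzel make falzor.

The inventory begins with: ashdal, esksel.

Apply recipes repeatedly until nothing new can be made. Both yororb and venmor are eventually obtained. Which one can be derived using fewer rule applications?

yororb

yororb: Using R2, esksel and ashdal make yororb. [1 rule application]
venmor: esksel and ashdal → yororb (R2). yororb and esksel → selzel (R7). yororb and selzel → falzor (R11). Using R8, falzor makes venmor. [4 rule applications]
yororb needs fewer.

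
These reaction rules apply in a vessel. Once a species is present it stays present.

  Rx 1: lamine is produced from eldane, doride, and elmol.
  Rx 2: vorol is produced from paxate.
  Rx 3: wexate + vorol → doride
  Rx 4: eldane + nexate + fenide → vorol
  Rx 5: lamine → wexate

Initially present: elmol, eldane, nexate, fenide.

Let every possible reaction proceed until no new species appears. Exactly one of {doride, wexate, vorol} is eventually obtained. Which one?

vorol

eldane, nexate, and fenide present → vorol forms (Rx 4).
wexate would need lamine (Rx 5), but lamine never forms. doride would need wexate and vorol (Rx 3), but wexate never forms.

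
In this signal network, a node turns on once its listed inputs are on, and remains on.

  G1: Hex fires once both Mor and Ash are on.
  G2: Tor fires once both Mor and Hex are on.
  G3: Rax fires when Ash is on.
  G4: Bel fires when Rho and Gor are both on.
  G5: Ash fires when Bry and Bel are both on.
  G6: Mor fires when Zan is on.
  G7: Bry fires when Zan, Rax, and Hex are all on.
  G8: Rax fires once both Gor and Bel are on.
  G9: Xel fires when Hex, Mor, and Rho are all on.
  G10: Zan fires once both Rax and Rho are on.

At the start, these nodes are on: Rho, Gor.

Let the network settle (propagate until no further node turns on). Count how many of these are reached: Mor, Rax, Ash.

Rho and Gor are on, so Bel fires (G4).
G8: Gor and Bel on → Rax on.
G10: Rax and Rho on → Zan on.
Zan is on, so Mor fires (G6).
Mor: reached.
Rax: reached.
Ash would need Bry and Bel (G5), but Bry never turns on.
Reached: Mor and Rax — 2 of the 3.

2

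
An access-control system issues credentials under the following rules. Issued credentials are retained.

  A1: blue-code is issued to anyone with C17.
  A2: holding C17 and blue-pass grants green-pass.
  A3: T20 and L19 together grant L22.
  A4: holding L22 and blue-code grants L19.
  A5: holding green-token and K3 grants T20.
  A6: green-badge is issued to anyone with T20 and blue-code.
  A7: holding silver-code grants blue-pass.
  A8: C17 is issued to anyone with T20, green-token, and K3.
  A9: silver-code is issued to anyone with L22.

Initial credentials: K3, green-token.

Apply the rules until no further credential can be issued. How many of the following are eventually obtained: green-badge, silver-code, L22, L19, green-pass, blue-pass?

Holding green-token and K3 grants T20 (A5).
Holding T20, green-token, and K3 grants C17 (A8).
Holding C17 grants blue-code (A1).
Holding T20 and blue-code grants green-badge (A6).
green-badge: reached.
silver-code would need L22 (A9), but L22 is never granted.
L22 would need T20 and L19 (A3), but L19 is never granted.
L19 would need L22 and blue-code (A4), but L22 is never granted.
green-pass would need C17 and blue-pass (A2), but blue-pass is never granted.
blue-pass would need silver-code (A7), but silver-code is never granted.
Reached: green-badge — 1 of the 6.

1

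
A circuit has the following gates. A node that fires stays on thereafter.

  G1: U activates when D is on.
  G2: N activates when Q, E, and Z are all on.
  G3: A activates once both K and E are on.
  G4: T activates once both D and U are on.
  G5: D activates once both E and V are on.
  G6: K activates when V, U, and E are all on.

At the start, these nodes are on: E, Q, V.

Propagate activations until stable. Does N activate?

N would need Q, E, and Z (G2), but Z never turns on.

No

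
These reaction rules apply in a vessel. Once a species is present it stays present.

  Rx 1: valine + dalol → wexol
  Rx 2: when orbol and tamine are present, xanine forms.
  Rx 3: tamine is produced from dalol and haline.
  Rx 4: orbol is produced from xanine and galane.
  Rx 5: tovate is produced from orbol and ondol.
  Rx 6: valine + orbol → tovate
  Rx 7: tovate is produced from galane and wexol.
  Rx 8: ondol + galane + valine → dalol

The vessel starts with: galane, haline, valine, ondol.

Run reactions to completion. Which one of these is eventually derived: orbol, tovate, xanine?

tovate

ondol, galane, and valine present → dalol forms (Rx 8).
valine and dalol present → wexol forms (Rx 1).
galane and wexol present → tovate forms (Rx 7).
orbol would need xanine and galane (Rx 4), but xanine never forms. xanine would need orbol and tamine (Rx 2), but orbol never forms.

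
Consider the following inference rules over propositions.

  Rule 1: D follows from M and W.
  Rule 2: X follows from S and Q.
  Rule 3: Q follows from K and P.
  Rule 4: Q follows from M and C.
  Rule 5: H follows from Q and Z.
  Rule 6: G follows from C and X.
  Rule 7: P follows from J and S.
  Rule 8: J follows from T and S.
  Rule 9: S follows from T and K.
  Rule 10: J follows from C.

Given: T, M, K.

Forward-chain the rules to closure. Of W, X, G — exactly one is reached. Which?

X

From T and K, Rule 9 gives S.
From T and S, Rule 8 gives J.
From J and S, Rule 7 gives P.
From K and P, Rule 3 gives Q.
From S and Q, Rule 2 gives X.
No rule produces W, and it is not given. G would need C and X (Rule 6), but C is never established.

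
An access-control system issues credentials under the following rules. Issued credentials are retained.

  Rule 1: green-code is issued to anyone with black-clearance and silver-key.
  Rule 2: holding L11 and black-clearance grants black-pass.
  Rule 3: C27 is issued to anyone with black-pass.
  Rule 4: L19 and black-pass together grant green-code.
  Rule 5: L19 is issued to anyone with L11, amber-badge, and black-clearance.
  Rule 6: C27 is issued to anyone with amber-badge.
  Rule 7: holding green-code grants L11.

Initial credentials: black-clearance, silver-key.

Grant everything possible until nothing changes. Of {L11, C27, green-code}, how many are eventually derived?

Holding black-clearance and silver-key grants green-code (Rule 1).
Holding green-code grants L11 (Rule 7).
Holding L11 and black-clearance grants black-pass (Rule 2).
Holding black-pass grants C27 (Rule 3).
L11: reached.
C27: reached.
green-code: reached.
All 3 are reached.

3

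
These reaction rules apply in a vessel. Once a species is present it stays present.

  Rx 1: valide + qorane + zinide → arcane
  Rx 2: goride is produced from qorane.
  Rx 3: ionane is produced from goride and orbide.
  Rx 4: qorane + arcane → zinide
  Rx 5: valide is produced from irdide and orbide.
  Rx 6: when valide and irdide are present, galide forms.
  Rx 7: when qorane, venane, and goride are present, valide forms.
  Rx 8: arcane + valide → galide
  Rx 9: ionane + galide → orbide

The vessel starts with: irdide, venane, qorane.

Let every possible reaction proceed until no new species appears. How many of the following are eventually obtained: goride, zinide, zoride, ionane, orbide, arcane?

qorane present → goride forms (Rx 2).
goride: reached.
zinide would need qorane and arcane (Rx 4), but arcane never forms.
No rule produces zoride, and it is not given.
ionane would need goride and orbide (Rx 3), but orbide never forms.
orbide would need ionane and galide (Rx 9), but ionane never forms.
arcane would need valide, qorane, and zinide (Rx 1), but zinide never forms.
Reached: goride — 1 of the 6.

1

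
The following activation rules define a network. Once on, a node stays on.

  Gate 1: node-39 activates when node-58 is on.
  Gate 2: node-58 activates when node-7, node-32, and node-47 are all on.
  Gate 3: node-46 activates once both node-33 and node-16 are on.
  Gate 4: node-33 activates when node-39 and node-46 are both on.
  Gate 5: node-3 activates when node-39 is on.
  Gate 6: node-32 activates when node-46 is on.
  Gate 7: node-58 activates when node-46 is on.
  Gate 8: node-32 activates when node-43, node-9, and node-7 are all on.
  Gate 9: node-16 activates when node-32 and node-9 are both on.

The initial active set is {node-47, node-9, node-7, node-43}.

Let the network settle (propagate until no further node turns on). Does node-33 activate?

node-33 would need node-39 and node-46 (Gate 4), but node-46 never turns on.

No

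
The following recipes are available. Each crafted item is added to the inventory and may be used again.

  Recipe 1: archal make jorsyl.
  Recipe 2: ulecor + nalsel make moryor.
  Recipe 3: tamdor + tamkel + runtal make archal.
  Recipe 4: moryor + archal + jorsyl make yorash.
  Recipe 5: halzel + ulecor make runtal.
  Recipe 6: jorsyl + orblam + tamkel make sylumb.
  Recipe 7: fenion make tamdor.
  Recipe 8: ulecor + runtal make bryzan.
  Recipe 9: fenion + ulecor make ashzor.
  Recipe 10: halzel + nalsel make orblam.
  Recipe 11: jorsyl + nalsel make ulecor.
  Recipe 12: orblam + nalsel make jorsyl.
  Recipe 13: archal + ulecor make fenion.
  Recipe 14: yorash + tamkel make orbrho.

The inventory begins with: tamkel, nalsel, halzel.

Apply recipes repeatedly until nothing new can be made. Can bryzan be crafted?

Yes

Using Recipe 10, halzel and nalsel make orblam.
Using Recipe 12, orblam and nalsel make jorsyl.
jorsyl + nalsel → ulecor (Recipe 11).
Using Recipe 5, halzel and ulecor make runtal.
ulecor + runtal → bryzan (Recipe 8).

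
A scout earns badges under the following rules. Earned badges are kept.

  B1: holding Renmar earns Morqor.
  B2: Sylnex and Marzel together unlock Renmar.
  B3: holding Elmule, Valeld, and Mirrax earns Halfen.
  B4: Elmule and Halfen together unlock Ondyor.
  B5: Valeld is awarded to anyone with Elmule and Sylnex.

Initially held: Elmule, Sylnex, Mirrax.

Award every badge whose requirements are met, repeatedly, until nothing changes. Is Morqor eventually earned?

No

Morqor would need Renmar (B1), but Renmar is never earned.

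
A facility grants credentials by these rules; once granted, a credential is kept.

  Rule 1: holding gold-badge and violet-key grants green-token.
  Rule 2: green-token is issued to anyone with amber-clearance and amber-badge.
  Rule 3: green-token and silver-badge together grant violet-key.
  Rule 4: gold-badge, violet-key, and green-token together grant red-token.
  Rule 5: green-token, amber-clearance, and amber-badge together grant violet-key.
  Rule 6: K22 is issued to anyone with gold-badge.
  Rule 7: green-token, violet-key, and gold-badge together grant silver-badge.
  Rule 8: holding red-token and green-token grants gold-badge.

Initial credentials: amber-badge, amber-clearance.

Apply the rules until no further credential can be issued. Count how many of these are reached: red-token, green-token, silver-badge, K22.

Holding amber-clearance and amber-badge grants green-token (Rule 2).
red-token would need gold-badge, violet-key, and green-token (Rule 4), but gold-badge is never granted.
green-token: reached.
silver-badge would need green-token, violet-key, and gold-badge (Rule 7), but gold-badge is never granted.
K22 would need gold-badge (Rule 6), but gold-badge is never granted.
Reached: green-token — 1 of the 4.

1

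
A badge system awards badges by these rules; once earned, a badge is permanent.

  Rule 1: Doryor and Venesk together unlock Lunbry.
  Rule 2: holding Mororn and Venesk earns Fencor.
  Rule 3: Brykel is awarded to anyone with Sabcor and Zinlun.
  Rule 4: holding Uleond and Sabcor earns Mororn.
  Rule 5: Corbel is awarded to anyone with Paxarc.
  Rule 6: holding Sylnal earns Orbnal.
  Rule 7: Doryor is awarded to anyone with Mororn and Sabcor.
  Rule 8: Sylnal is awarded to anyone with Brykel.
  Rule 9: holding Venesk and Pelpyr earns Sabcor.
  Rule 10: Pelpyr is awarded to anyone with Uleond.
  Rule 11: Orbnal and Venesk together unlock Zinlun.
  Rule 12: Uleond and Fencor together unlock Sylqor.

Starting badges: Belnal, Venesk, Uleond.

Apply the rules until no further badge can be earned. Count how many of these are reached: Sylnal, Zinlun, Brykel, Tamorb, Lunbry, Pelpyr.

2

With Uleond, Pelpyr is earned (Rule 10).
With Venesk and Pelpyr, Sabcor is earned (Rule 9).
With Uleond and Sabcor, Mororn is earned (Rule 4).
With Mororn and Sabcor, Doryor is earned (Rule 7).
With Doryor and Venesk, Lunbry is earned (Rule 1).
Sylnal would need Brykel (Rule 8), but Brykel is never earned.
Zinlun would need Orbnal and Venesk (Rule 11), but Orbnal is never earned.
Brykel would need Sabcor and Zinlun (Rule 3), but Zinlun is never earned.
No rule produces Tamorb, and it is not given.
Lunbry: reached.
Pelpyr: reached.
Reached: Lunbry and Pelpyr — 2 of the 6.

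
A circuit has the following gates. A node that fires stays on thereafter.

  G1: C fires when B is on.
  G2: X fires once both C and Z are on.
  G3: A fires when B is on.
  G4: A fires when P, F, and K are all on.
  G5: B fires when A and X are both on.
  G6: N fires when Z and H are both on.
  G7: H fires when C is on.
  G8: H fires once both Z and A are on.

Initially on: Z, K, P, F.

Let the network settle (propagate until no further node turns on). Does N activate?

P, F, and K are on, so A fires (G4).
G8: Z and A on → H on.
Z and H are on, so N fires (G6).

Yes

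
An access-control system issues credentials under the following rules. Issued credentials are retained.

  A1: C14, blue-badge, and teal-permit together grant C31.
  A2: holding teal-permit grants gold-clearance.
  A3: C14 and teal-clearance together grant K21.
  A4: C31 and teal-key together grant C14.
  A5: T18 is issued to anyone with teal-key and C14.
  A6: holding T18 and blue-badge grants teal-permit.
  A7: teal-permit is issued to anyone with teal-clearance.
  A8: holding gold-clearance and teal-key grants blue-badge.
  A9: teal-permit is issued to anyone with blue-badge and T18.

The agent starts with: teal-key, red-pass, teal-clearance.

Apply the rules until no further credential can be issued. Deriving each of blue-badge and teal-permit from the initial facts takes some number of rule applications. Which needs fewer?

teal-permit

teal-permit: Holding teal-clearance grants teal-permit (A7). [1 rule application]
blue-badge: Holding teal-clearance grants teal-permit (A7). Holding teal-permit grants gold-clearance (A2). Holding gold-clearance and teal-key grants blue-badge (A8). [3 rule applications]
teal-permit needs fewer.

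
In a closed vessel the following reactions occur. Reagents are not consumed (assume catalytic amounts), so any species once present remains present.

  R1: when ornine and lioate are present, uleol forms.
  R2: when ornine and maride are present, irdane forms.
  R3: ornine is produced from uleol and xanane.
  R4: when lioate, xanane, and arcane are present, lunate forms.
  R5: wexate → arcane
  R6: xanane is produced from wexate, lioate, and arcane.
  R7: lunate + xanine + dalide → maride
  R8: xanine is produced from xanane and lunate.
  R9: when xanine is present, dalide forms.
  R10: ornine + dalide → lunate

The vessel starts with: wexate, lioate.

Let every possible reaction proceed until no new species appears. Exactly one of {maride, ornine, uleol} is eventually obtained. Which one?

wexate present → arcane forms (R5).
wexate, lioate, and arcane present → xanane forms (R6).
lioate, xanane, and arcane present → lunate forms (R4).
xanane and lunate present → xanine forms (R8).
xanine present → dalide forms (R9).
lunate, xanine, and dalide present → maride forms (R7).
uleol would need ornine and lioate (R1), but ornine never forms. ornine would need uleol and xanane (R3), but uleol never forms.

maride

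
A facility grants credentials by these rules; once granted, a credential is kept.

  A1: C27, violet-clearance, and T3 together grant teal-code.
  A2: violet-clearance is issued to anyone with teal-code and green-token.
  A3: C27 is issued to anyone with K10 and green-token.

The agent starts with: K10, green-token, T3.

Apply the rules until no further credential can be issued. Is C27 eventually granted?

Yes

Holding K10 and green-token grants C27 (A3).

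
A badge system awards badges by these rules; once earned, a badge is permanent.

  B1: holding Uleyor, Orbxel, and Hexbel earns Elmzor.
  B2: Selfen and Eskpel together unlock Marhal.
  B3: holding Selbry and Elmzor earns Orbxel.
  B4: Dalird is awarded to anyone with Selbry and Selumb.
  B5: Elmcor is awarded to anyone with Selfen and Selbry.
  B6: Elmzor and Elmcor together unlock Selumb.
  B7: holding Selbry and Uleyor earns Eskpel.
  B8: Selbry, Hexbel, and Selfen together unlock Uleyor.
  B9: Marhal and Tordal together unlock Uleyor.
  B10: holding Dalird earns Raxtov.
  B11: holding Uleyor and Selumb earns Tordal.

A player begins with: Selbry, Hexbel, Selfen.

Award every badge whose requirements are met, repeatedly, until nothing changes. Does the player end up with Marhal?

With Selbry, Hexbel, and Selfen, Uleyor is earned (B8).
With Selbry and Uleyor, Eskpel is earned (B7).
With Selfen and Eskpel, Marhal is earned (B2).

Yes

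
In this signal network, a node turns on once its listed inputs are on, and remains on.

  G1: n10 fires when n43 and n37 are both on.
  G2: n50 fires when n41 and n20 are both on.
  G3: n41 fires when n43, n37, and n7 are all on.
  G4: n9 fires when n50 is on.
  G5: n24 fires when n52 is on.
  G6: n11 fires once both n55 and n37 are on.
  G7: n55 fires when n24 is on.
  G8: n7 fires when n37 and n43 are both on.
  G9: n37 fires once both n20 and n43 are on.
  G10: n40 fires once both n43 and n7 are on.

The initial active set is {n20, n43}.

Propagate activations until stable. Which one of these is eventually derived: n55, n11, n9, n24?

n20 and n43 are on, so n37 fires (G9).
n37 and n43 are on, so n7 fires (G8).
n43, n37, and n7 are on, so n41 fires (G3).
n41 and n20 are on, so n50 fires (G2).
G4: n50 on → n9 on.
n11 would need n55 and n37 (G6), but n55 never turns on. n55 would need n24 (G7), but n24 never turns on. n24 would need n52 (G5), but n52 never turns on.

n9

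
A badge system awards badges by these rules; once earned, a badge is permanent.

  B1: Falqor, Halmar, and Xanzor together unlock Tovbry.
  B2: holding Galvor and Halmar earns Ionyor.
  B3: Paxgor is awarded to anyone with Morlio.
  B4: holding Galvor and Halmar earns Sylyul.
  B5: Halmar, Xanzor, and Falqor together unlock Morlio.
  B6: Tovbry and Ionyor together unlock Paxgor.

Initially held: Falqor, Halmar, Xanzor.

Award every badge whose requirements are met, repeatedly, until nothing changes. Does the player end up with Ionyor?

Ionyor would need Galvor and Halmar (B2), but Galvor is never earned.

No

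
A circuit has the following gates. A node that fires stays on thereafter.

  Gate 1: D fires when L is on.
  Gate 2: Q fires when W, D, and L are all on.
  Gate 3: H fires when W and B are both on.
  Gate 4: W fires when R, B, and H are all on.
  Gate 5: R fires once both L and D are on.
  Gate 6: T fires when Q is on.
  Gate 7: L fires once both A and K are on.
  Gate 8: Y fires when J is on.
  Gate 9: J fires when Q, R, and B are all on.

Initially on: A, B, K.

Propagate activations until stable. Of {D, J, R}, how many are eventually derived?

2

Gate 7: A and K on → L on.
Gate 1: L on → D on.
L and D are on, so R fires (Gate 5).
D: reached.
J would need Q, R, and B (Gate 9), but Q never turns on.
R: reached.
Reached: D and R — 2 of the 3.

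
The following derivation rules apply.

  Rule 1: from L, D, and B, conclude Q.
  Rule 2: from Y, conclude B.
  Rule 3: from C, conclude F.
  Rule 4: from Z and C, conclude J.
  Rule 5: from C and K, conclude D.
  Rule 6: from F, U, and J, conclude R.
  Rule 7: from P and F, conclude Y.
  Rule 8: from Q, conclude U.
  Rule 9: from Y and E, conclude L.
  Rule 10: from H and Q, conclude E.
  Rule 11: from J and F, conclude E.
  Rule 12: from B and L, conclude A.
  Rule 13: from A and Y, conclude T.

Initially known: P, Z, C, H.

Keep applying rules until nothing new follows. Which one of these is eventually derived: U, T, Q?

T

Z and C hold, so J follows (Rule 4).
C holds, so F follows (Rule 3).
J and F hold, so E follows (Rule 11).
From P and F, Rule 7 gives Y.
Y holds, so B follows (Rule 2).
From Y and E, Rule 9 gives L.
B and L hold, so A follows (Rule 12).
A and Y hold, so T follows (Rule 13).
U would need Q (Rule 8), but Q is never established. Q would need L, D, and B (Rule 1), but D is never established.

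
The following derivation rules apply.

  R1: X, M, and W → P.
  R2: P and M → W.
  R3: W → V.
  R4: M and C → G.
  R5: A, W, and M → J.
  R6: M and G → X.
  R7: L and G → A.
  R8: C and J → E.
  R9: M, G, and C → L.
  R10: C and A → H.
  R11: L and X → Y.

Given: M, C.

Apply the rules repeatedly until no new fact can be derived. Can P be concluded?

No

P would need X, M, and W (R1), but W is never established.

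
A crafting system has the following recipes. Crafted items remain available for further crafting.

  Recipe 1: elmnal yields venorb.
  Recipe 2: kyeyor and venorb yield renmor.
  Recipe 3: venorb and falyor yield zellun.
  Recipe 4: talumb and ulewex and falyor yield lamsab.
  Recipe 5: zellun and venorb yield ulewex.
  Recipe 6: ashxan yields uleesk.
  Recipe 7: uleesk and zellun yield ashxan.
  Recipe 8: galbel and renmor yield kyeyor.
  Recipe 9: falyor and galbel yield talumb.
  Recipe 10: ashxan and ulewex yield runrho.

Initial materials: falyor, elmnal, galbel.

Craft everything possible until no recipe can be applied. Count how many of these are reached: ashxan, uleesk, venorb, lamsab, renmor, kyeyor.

falyor and galbel → talumb (Recipe 9).
Using Recipe 1, elmnal makes venorb.
venorb and falyor → zellun (Recipe 3).
Using Recipe 5, zellun and venorb make ulewex.
Using Recipe 4, talumb, ulewex, and falyor make lamsab.
ashxan would need uleesk and zellun (Recipe 7), but uleesk is never obtained.
uleesk would need ashxan (Recipe 6), but ashxan is never obtained.
venorb: reached.
lamsab: reached.
renmor would need kyeyor and venorb (Recipe 2), but kyeyor is never obtained.
kyeyor would need galbel and renmor (Recipe 8), but renmor is never obtained.
Reached: venorb and lamsab — 2 of the 6.

2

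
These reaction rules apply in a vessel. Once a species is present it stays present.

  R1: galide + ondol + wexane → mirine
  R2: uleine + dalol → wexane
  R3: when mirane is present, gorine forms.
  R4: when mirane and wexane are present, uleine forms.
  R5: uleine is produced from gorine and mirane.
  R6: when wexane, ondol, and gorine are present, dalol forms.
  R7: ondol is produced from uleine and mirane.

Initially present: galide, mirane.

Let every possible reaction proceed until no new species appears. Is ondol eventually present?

Yes

mirane present → gorine forms (R3).
gorine and mirane present → uleine forms (R5).
uleine and mirane present → ondol forms (R7).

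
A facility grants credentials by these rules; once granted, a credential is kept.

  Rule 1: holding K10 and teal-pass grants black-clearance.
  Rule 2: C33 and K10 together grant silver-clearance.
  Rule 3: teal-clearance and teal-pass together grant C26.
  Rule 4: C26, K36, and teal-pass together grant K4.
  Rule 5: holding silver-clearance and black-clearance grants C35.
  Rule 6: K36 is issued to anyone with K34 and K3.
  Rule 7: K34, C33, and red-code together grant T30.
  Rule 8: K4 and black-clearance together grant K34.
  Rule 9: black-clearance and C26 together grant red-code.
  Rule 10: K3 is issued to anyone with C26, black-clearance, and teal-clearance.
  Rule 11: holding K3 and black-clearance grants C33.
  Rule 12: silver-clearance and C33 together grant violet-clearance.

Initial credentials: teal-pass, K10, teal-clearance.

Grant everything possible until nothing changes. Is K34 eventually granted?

No

K34 would need K4 and black-clearance (Rule 8), but K4 is never granted.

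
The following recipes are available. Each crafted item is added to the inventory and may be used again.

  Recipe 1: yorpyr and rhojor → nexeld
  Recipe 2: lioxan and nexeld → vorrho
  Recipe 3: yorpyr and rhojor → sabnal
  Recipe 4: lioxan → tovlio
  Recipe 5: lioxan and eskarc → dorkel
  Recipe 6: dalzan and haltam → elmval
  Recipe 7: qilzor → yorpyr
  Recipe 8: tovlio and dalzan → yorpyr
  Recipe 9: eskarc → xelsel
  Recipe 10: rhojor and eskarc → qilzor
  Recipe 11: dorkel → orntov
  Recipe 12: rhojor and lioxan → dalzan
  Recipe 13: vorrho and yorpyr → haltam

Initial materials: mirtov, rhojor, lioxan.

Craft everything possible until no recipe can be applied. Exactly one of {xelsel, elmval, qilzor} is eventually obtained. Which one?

Using Recipe 4, lioxan makes tovlio.
Using Recipe 12, rhojor and lioxan make dalzan.
Using Recipe 8, tovlio and dalzan make yorpyr.
Using Recipe 1, yorpyr and rhojor make nexeld.
Using Recipe 2, lioxan and nexeld make vorrho.
vorrho and yorpyr → haltam (Recipe 13).
dalzan and haltam → elmval (Recipe 6).
xelsel would need eskarc (Recipe 9), but eskarc is never obtained. qilzor would need rhojor and eskarc (Recipe 10), but eskarc is never obtained.

elmval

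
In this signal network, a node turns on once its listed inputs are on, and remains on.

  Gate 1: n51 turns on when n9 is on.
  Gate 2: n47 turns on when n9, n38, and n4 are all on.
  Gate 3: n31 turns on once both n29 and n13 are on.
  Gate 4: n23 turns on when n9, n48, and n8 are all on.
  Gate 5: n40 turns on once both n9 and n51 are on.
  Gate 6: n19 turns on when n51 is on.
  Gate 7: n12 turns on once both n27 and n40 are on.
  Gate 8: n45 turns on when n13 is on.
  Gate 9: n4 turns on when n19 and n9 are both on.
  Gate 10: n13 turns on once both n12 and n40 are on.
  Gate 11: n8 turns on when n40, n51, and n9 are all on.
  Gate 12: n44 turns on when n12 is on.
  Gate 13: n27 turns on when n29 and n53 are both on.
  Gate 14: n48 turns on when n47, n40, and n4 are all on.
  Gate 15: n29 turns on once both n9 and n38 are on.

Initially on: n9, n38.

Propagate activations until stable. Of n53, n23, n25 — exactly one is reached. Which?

Gate 1: n9 on → n51 on.
Gate 6: n51 on → n19 on.
Gate 5: n9 and n51 on → n40 on.
n40, n51, and n9 are on, so n8 turns on (Gate 11).
n19 and n9 are on, so n4 turns on (Gate 9).
Gate 2: n9, n38, and n4 on → n47 on.
Gate 14: n47, n40, and n4 on → n48 on.
Gate 4: n9, n48, and n8 on → n23 on.
No rule produces n53, and it is not given. No rule produces n25, and it is not given.

n23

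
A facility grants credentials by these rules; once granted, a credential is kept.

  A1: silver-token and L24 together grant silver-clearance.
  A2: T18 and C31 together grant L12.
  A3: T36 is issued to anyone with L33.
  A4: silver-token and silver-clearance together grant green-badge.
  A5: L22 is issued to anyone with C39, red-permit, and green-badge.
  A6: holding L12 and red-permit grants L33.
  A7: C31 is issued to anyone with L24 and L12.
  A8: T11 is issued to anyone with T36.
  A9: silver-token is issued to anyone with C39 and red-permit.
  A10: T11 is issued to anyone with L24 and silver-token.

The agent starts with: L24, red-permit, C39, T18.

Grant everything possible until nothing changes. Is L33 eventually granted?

L33 would need L12 and red-permit (A6), but L12 is never granted.

No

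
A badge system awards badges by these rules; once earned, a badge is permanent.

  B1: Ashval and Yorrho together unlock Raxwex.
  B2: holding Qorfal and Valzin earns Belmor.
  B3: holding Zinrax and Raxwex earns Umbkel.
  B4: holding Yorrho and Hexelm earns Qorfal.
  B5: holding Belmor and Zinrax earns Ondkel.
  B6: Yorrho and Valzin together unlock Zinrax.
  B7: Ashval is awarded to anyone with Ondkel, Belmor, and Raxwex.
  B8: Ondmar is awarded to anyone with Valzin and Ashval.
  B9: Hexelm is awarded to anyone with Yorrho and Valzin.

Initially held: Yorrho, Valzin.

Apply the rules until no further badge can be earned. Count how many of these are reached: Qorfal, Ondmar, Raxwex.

With Yorrho and Valzin, Hexelm is earned (B9).
With Yorrho and Hexelm, Qorfal is earned (B4).
Qorfal: reached.
Ondmar would need Valzin and Ashval (B8), but Ashval is never earned.
Raxwex would need Ashval and Yorrho (B1), but Ashval is never earned.
Reached: Qorfal — 1 of the 3.

1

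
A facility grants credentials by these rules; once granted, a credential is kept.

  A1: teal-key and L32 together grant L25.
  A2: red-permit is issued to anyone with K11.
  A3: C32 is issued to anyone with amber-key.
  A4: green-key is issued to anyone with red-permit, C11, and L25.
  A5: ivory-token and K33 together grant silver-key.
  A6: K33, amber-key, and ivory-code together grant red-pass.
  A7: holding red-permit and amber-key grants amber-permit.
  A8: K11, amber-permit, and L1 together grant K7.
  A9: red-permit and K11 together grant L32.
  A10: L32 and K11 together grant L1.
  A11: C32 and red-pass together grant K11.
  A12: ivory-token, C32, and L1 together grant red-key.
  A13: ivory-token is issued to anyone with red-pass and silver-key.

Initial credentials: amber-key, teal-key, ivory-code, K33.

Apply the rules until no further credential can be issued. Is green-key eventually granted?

No

green-key would need red-permit, C11, and L25 (A4), but C11 is never granted.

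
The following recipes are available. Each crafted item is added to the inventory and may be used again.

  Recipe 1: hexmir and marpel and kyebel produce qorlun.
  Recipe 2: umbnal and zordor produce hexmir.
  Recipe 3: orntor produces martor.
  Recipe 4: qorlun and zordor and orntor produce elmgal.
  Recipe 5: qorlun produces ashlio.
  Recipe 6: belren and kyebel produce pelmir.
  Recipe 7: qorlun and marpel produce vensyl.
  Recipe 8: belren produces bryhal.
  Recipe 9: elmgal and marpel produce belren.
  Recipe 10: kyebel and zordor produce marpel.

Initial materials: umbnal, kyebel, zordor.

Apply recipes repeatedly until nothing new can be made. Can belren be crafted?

belren would need elmgal and marpel (Recipe 9), but elmgal is never obtained.

No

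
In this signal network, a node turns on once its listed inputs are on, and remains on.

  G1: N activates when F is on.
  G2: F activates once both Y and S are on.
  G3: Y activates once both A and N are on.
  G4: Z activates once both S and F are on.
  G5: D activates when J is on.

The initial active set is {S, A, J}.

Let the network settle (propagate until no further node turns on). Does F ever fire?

F would need Y and S (G2), but Y never turns on.

No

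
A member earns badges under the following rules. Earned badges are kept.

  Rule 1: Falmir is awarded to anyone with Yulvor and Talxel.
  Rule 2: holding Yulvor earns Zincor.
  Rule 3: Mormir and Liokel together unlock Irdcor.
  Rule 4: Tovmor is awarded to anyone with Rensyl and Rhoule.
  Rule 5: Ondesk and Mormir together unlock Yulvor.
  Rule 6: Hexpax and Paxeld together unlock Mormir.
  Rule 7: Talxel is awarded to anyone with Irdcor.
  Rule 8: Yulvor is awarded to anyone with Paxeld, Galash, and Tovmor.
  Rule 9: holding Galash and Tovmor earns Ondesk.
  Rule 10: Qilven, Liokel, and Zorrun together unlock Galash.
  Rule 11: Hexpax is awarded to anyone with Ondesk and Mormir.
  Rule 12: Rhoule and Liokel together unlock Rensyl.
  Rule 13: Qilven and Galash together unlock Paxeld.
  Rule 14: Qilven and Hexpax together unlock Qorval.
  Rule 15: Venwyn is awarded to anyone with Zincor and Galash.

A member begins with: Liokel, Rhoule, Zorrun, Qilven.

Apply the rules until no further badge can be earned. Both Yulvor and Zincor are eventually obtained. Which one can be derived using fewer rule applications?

Yulvor: With Qilven, Liokel, and Zorrun, Galash is earned (Rule 10). With Rhoule and Liokel, Rensyl is earned (Rule 12). With Rensyl and Rhoule, Tovmor is earned (Rule 4). With Qilven and Galash, Paxeld is earned (Rule 13). With Paxeld, Galash, and Tovmor, Yulvor is earned (Rule 8). [5 rule applications]
Zincor: With Qilven, Liokel, and Zorrun, Galash is earned (Rule 10). With Rhoule and Liokel, Rensyl is earned (Rule 12). With Rensyl and Rhoule, Tovmor is earned (Rule 4). With Qilven and Galash, Paxeld is earned (Rule 13). With Paxeld, Galash, and Tovmor, Yulvor is earned (Rule 8). With Yulvor, Zincor is earned (Rule 2). [6 rule applications]
Yulvor needs fewer.

Yulvor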